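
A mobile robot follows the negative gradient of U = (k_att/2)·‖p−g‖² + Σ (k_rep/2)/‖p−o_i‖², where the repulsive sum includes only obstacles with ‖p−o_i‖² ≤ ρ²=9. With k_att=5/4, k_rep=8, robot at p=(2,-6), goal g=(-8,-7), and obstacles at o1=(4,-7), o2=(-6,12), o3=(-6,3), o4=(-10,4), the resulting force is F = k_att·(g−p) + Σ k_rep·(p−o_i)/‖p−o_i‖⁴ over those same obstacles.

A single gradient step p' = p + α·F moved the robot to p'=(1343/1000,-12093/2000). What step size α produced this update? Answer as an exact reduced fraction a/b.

F_att = 5/4·(g−p) = 5/4·(-10,-1) = (-12.5000,-1.2500)
o1: d²=5 ≤ ρ²=9; F_rep = 8·(-2,1)/5² = (-0.6400,0.3200)
o2: d²=388 > ρ²=9 → inactive
o3: d²=145 > ρ²=9 → inactive
o4: d²=244 > ρ²=9 → inactive
F = F_att + ΣF_rep = (-13.1400,-0.9300)
Δp = p'−p = (-0.6570,-0.0465); α = Δx/Fx = (-657/1000) / (-657/50) = 1/20
check: Δy/Fy = (-93/2000) / (-93/100) = 1/20 ✓

α = 1/20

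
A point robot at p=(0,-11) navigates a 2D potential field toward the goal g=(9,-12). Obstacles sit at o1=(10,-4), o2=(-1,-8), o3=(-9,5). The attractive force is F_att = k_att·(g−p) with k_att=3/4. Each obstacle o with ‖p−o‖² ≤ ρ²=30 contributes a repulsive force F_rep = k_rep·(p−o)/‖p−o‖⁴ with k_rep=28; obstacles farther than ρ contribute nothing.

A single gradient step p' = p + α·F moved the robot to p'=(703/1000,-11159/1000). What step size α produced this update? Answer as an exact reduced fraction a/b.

α = 1/10

F_att = 3/4·(g−p) = 3/4·(9,-1) = (6.7500,-0.7500)
o1: d²=149 > ρ²=30 → inactive
o2: d²=10 ≤ ρ²=30; F_rep = 28·(1,-3)/10² = (0.2800,-0.8400)
o3: d²=337 > ρ²=30 → inactive
F = F_att + ΣF_rep = (7.0300,-1.5900)
Δp = p'−p = (0.7030,-0.1590); α = Δx/Fx = (703/1000) / (703/100) = 1/10
check: Δy/Fy = (-159/1000) / (-159/100) = 1/10 ✓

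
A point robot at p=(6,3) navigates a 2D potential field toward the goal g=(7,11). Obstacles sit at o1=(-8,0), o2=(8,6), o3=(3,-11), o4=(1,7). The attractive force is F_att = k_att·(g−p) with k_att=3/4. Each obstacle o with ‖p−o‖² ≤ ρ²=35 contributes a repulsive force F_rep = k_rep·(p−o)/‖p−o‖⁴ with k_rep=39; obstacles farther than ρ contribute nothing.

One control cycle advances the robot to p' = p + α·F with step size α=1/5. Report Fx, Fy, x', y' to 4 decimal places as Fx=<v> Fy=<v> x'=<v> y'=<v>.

F_att = 3/4·(g−p) = 3/4·(1,8) = (0.7500,6.0000)
o1: d²=205 > ρ²=35 → inactive
o2: d²=13 ≤ ρ²=35; F_rep = 39·(-2,-3)/13² = (-0.4615,-0.6923)
o3: d²=205 > ρ²=35 → inactive
o4: d²=41 > ρ²=35 → inactive
F = F_att + ΣF_rep = (0.2885,5.3077)
p' = p + 1/5·F = (6.0577,4.0615)

Fx=0.2885 Fy=5.3077 x'=6.0577 y'=4.0615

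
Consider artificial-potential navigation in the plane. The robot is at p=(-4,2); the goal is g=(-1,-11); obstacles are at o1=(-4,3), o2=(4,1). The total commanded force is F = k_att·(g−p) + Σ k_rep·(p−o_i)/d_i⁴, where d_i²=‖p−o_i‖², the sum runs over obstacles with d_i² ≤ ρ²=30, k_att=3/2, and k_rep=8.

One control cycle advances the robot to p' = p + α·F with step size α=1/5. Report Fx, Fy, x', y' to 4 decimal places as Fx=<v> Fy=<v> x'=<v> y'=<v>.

F_att = 3/2·(g−p) = 3/2·(3,-13) = (4.5000,-19.5000)
o1: d²=1 ≤ ρ²=30; F_rep = 8·(0,-1)/1² = (0.0000,-8.0000)
o2: d²=65 > ρ²=30 → inactive
F = F_att + ΣF_rep = (4.5000,-27.5000)
p' = p + 1/5·F = (-3.1000,-3.5000)

Fx=4.5000 Fy=-27.5000 x'=-3.1000 y'=-3.5000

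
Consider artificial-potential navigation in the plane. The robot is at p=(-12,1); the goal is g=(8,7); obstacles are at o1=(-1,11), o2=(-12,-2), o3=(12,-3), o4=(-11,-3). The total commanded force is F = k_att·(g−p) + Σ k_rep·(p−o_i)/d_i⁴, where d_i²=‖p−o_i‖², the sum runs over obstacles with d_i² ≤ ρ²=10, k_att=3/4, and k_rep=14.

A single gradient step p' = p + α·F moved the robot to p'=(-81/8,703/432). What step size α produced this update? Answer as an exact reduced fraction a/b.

α = 1/8

F_att = 3/4·(g−p) = 3/4·(20,6) = (15.0000,4.5000)
o1: d²=221 > ρ²=10 → inactive
o2: d²=9 ≤ ρ²=10; F_rep = 14·(0,3)/9² = (0.0000,0.5185)
o3: d²=592 > ρ²=10 → inactive
o4: d²=17 > ρ²=10 → inactive
F = F_att + ΣF_rep = (15.0000,5.0185)
Δp = p'−p = (1.8750,0.6273); α = Δx/Fx = (15/8) / (15) = 1/8
check: Δy/Fy = (271/432) / (271/54) = 1/8 ✓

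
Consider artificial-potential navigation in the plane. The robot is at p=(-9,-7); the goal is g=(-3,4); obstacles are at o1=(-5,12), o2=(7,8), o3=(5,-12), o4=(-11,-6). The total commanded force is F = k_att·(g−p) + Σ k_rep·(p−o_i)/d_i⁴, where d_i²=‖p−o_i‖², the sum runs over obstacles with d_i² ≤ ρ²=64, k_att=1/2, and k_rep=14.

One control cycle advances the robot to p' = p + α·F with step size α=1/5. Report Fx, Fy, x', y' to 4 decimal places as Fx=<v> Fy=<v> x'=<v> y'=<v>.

Fx=4.1200 Fy=4.9400 x'=-8.1760 y'=-6.0120

F_att = 1/2·(g−p) = 1/2·(6,11) = (3.0000,5.5000)
o1: d²=377 > ρ²=64 → inactive
o2: d²=481 > ρ²=64 → inactive
o3: d²=221 > ρ²=64 → inactive
o4: d²=5 ≤ ρ²=64; F_rep = 14·(2,-1)/5² = (1.1200,-0.5600)
F = F_att + ΣF_rep = (4.1200,4.9400)
p' = p + 1/5·F = (-8.1760,-6.0120)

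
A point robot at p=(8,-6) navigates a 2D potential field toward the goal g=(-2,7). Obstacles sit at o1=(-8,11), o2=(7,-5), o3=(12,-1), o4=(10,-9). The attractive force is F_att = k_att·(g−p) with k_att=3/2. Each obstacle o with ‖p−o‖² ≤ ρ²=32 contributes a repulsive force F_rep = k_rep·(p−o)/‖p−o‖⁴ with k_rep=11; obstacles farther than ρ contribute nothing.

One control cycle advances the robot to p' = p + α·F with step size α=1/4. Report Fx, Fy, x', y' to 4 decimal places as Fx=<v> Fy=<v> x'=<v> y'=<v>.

F_att = 3/2·(g−p) = 3/2·(-10,13) = (-15.0000,19.5000)
o1: d²=545 > ρ²=32 → inactive
o2: d²=2 ≤ ρ²=32; F_rep = 11·(1,-1)/2² = (2.7500,-2.7500)
o3: d²=41 > ρ²=32 → inactive
o4: d²=13 ≤ ρ²=32; F_rep = 11·(-2,3)/13² = (-0.1302,0.1953)
F = F_att + ΣF_rep = (-12.3802,16.9453)
p' = p + 1/4·F = (4.9050,-1.7637)

Fx=-12.3802 Fy=16.9453 x'=4.9050 y'=-1.7637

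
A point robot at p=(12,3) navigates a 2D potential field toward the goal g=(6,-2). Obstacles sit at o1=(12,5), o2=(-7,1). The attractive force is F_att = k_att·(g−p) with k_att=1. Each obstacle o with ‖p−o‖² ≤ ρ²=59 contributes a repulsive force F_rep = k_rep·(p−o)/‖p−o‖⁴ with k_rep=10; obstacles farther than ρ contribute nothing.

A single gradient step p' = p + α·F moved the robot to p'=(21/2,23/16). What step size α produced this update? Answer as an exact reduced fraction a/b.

α = 1/4

F_att = 1·(g−p) = 1·(-6,-5) = (-6.0000,-5.0000)
o1: d²=4 ≤ ρ²=59; F_rep = 10·(0,-2)/4² = (0.0000,-1.2500)
o2: d²=365 > ρ²=59 → inactive
F = F_att + ΣF_rep = (-6.0000,-6.2500)
Δp = p'−p = (-1.5000,-1.5625); α = Δx/Fx = (-3/2) / (-6) = 1/4
check: Δy/Fy = (-25/16) / (-25/4) = 1/4 ✓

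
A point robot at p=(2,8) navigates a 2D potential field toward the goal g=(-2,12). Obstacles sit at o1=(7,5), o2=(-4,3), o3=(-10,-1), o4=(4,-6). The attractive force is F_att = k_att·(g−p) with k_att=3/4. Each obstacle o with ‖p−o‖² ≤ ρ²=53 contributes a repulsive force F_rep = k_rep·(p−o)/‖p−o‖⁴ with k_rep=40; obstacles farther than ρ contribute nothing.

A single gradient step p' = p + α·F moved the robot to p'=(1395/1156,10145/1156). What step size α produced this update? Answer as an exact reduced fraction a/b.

α = 1/4

F_att = 3/4·(g−p) = 3/4·(-4,4) = (-3.0000,3.0000)
o1: d²=34 ≤ ρ²=53; F_rep = 40·(-5,3)/34² = (-0.1730,0.1038)
o2: d²=61 > ρ²=53 → inactive
o3: d²=225 > ρ²=53 → inactive
o4: d²=200 > ρ²=53 → inactive
F = F_att + ΣF_rep = (-3.1730,3.1038)
Δp = p'−p = (-0.7933,0.7760); α = Δx/Fx = (-917/1156) / (-917/289) = 1/4
check: Δy/Fy = (897/1156) / (897/289) = 1/4 ✓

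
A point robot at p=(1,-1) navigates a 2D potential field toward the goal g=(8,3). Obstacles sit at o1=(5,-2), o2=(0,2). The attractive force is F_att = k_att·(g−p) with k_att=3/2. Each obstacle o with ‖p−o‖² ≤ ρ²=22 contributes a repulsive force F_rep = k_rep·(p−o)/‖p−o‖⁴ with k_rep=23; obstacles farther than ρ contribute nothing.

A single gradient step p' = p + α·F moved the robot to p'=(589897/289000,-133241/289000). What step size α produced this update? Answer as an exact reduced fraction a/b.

α = 1/10

F_att = 3/2·(g−p) = 3/2·(7,4) = (10.5000,6.0000)
o1: d²=17 ≤ ρ²=22; F_rep = 23·(-4,1)/17² = (-0.3183,0.0796)
o2: d²=10 ≤ ρ²=22; F_rep = 23·(1,-3)/10² = (0.2300,-0.6900)
F = F_att + ΣF_rep = (10.4117,5.3896)
Δp = p'−p = (1.0412,0.5390); α = Δx/Fx = (300897/289000) / (300897/28900) = 1/10
check: Δy/Fy = (155759/289000) / (155759/28900) = 1/10 ✓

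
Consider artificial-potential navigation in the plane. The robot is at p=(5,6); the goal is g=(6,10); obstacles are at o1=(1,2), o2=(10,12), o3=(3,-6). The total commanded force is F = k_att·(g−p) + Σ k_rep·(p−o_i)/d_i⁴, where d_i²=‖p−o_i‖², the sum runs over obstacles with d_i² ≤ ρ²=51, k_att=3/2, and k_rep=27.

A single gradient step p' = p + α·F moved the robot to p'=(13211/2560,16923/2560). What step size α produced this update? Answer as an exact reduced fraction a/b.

α = 1/10

F_att = 3/2·(g−p) = 3/2·(1,4) = (1.5000,6.0000)
o1: d²=32 ≤ ρ²=51; F_rep = 27·(4,4)/32² = (0.1055,0.1055)
o2: d²=61 > ρ²=51 → inactive
o3: d²=148 > ρ²=51 → inactive
F = F_att + ΣF_rep = (1.6055,6.1055)
Δp = p'−p = (0.1605,0.6105); α = Δx/Fx = (411/2560) / (411/256) = 1/10
check: Δy/Fy = (1563/2560) / (1563/256) = 1/10 ✓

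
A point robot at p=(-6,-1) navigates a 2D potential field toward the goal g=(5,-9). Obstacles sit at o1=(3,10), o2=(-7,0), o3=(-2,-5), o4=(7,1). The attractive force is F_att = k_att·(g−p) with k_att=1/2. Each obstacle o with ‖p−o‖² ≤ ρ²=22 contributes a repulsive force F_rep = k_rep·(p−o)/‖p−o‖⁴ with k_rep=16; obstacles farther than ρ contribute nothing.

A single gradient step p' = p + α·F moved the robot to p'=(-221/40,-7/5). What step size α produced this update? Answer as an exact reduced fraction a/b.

α = 1/20

F_att = 1/2·(g−p) = 1/2·(11,-8) = (5.5000,-4.0000)
o1: d²=202 > ρ²=22 → inactive
o2: d²=2 ≤ ρ²=22; F_rep = 16·(1,-1)/2² = (4.0000,-4.0000)
o3: d²=32 > ρ²=22 → inactive
o4: d²=173 > ρ²=22 → inactive
F = F_att + ΣF_rep = (9.5000,-8.0000)
Δp = p'−p = (0.4750,-0.4000); α = Δx/Fx = (19/40) / (19/2) = 1/20
check: Δy/Fy = (-2/5) / (-8) = 1/20 ✓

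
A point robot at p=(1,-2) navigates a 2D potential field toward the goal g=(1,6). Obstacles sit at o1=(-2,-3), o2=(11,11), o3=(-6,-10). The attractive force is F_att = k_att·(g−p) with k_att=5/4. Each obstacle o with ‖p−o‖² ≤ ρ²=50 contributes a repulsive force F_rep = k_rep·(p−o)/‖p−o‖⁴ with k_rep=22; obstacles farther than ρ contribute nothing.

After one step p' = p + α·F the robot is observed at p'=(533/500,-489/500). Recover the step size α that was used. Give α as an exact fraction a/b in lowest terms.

α = 1/10

F_att = 5/4·(g−p) = 5/4·(0,8) = (0.0000,10.0000)
o1: d²=10 ≤ ρ²=50; F_rep = 22·(3,1)/10² = (0.6600,0.2200)
o2: d²=269 > ρ²=50 → inactive
o3: d²=113 > ρ²=50 → inactive
F = F_att + ΣF_rep = (0.6600,10.2200)
Δp = p'−p = (0.0660,1.0220); α = Δx/Fx = (33/500) / (33/50) = 1/10
check: Δy/Fy = (511/500) / (511/50) = 1/10 ✓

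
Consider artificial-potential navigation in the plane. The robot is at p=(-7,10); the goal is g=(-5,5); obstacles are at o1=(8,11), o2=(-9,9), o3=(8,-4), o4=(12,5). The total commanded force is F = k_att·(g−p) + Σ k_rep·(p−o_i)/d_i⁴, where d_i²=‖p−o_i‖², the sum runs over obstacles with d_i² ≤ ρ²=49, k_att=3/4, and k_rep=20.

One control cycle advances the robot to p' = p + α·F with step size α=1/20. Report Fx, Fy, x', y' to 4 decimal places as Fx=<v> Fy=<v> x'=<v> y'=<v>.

Fx=3.1000 Fy=-2.9500 x'=-6.8450 y'=9.8525

F_att = 3/4·(g−p) = 3/4·(2,-5) = (1.5000,-3.7500)
o1: d²=226 > ρ²=49 → inactive
o2: d²=5 ≤ ρ²=49; F_rep = 20·(2,1)/5² = (1.6000,0.8000)
o3: d²=421 > ρ²=49 → inactive
o4: d²=386 > ρ²=49 → inactive
F = F_att + ΣF_rep = (3.1000,-2.9500)
p' = p + 1/20·F = (-6.8450,9.8525)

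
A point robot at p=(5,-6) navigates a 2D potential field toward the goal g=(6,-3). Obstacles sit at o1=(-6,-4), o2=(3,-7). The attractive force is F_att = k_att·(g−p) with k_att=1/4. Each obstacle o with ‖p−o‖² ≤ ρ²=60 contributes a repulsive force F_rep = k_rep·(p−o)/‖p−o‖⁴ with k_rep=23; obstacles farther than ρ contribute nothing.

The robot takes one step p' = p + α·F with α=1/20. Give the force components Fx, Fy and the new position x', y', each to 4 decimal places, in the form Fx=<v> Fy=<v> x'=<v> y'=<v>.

F_att = 1/4·(g−p) = 1/4·(1,3) = (0.2500,0.7500)
o1: d²=125 > ρ²=60 → inactive
o2: d²=5 ≤ ρ²=60; F_rep = 23·(2,1)/5² = (1.8400,0.9200)
F = F_att + ΣF_rep = (2.0900,1.6700)
p' = p + 1/20·F = (5.1045,-5.9165)

Fx=2.0900 Fy=1.6700 x'=5.1045 y'=-5.9165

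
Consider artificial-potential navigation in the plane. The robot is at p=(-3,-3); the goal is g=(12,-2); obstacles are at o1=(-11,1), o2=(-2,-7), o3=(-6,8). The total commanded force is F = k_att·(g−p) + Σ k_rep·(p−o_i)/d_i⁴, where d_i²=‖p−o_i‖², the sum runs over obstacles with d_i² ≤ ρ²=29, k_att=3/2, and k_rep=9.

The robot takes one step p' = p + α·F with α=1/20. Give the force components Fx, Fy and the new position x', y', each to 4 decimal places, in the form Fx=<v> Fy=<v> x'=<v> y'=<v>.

Fx=22.4689 Fy=1.6246 x'=-1.8766 y'=-2.9188

F_att = 3/2·(g−p) = 3/2·(15,1) = (22.5000,1.5000)
o1: d²=80 > ρ²=29 → inactive
o2: d²=17 ≤ ρ²=29; F_rep = 9·(-1,4)/17² = (-0.0311,0.1246)
o3: d²=130 > ρ²=29 → inactive
F = F_att + ΣF_rep = (22.4689,1.6246)
p' = p + 1/20·F = (-1.8766,-2.9188)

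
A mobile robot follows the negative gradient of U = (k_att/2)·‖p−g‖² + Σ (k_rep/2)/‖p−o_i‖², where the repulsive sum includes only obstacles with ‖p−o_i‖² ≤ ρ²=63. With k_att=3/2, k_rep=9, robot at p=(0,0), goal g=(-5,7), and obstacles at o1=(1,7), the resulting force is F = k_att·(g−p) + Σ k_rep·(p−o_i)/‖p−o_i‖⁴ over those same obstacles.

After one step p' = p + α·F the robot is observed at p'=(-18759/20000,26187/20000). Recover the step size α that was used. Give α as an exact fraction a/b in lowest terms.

F_att = 3/2·(g−p) = 3/2·(-5,7) = (-7.5000,10.5000)
o1: d²=50 ≤ ρ²=63; F_rep = 9·(-1,-7)/50² = (-0.0036,-0.0252)
F = F_att + ΣF_rep = (-7.5036,10.4748)
Δp = p'−p = (-0.9379,1.3094); α = Δx/Fx = (-18759/20000) / (-18759/2500) = 1/8
check: Δy/Fy = (26187/20000) / (26187/2500) = 1/8 ✓

α = 1/8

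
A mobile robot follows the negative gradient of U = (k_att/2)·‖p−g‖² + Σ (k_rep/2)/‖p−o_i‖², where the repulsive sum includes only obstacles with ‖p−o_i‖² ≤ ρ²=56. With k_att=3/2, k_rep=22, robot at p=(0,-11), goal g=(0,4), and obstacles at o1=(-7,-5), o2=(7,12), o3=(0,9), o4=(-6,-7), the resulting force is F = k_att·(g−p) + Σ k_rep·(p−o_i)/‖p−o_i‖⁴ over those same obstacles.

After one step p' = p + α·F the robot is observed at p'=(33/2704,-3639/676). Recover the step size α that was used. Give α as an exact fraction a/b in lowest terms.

F_att = 3/2·(g−p) = 3/2·(0,15) = (0.0000,22.5000)
o1: d²=85 > ρ²=56 → inactive
o2: d²=578 > ρ²=56 → inactive
o3: d²=400 > ρ²=56 → inactive
o4: d²=52 ≤ ρ²=56; F_rep = 22·(6,-4)/52² = (0.0488,-0.0325)
F = F_att + ΣF_rep = (0.0488,22.4675)
Δp = p'−p = (0.0122,5.6169); α = Δx/Fx = (33/2704) / (33/676) = 1/4
check: Δy/Fy = (3797/676) / (3797/169) = 1/4 ✓

α = 1/4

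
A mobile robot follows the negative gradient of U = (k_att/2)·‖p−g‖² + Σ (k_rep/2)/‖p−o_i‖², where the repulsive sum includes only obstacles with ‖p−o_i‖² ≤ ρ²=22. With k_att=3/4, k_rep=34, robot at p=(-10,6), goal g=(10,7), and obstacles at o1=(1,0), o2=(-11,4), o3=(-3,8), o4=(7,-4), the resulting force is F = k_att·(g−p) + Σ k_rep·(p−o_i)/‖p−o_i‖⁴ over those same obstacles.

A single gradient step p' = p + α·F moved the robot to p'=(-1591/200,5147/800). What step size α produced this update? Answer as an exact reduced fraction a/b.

α = 1/8

F_att = 3/4·(g−p) = 3/4·(20,1) = (15.0000,0.7500)
o1: d²=157 > ρ²=22 → inactive
o2: d²=5 ≤ ρ²=22; F_rep = 34·(1,2)/5² = (1.3600,2.7200)
o3: d²=53 > ρ²=22 → inactive
o4: d²=389 > ρ²=22 → inactive
F = F_att + ΣF_rep = (16.3600,3.4700)
Δp = p'−p = (2.0450,0.4338); α = Δx/Fx = (409/200) / (409/25) = 1/8
check: Δy/Fy = (347/800) / (347/100) = 1/8 ✓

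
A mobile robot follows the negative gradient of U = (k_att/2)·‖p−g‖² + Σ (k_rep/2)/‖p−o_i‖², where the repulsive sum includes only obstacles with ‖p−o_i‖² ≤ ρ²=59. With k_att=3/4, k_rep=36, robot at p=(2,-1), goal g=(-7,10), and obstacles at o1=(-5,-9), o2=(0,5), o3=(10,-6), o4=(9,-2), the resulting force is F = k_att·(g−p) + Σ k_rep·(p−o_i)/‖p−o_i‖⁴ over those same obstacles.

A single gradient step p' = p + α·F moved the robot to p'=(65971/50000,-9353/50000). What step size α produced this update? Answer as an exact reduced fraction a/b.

F_att = 3/4·(g−p) = 3/4·(-9,11) = (-6.7500,8.2500)
o1: d²=113 > ρ²=59 → inactive
o2: d²=40 ≤ ρ²=59; F_rep = 36·(2,-6)/40² = (0.0450,-0.1350)
o3: d²=89 > ρ²=59 → inactive
o4: d²=50 ≤ ρ²=59; F_rep = 36·(-7,1)/50² = (-0.1008,0.0144)
F = F_att + ΣF_rep = (-6.8058,8.1294)
Δp = p'−p = (-0.6806,0.8129); α = Δx/Fx = (-34029/50000) / (-34029/5000) = 1/10
check: Δy/Fy = (40647/50000) / (40647/5000) = 1/10 ✓

α = 1/10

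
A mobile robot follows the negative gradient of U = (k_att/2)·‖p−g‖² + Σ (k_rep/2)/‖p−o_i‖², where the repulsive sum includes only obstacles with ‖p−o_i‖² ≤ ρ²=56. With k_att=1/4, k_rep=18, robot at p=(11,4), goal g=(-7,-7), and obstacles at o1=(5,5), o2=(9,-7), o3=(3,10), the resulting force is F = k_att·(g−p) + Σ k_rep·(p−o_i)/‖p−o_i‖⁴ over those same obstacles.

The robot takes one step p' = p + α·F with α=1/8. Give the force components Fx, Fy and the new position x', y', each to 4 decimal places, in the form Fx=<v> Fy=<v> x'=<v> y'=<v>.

Fx=-4.4211 Fy=-2.7631 x'=10.4474 y'=3.6546

F_att = 1/4·(g−p) = 1/4·(-18,-11) = (-4.5000,-2.7500)
o1: d²=37 ≤ ρ²=56; F_rep = 18·(6,-1)/37² = (0.0789,-0.0131)
o2: d²=125 > ρ²=56 → inactive
o3: d²=100 > ρ²=56 → inactive
F = F_att + ΣF_rep = (-4.4211,-2.7631)
p' = p + 1/8·F = (10.4474,3.6546)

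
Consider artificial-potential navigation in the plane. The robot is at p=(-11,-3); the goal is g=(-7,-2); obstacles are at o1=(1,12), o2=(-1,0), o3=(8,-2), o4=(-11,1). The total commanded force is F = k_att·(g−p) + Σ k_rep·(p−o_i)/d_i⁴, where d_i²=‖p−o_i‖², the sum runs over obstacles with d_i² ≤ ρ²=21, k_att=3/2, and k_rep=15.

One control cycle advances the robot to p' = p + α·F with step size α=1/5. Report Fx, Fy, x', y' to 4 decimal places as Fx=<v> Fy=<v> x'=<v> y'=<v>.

F_att = 3/2·(g−p) = 3/2·(4,1) = (6.0000,1.5000)
o1: d²=369 > ρ²=21 → inactive
o2: d²=109 > ρ²=21 → inactive
o3: d²=362 > ρ²=21 → inactive
o4: d²=16 ≤ ρ²=21; F_rep = 15·(0,-4)/16² = (0.0000,-0.2344)
F = F_att + ΣF_rep = (6.0000,1.2656)
p' = p + 1/5·F = (-9.8000,-2.7469)

Fx=6.0000 Fy=1.2656 x'=-9.8000 y'=-2.7469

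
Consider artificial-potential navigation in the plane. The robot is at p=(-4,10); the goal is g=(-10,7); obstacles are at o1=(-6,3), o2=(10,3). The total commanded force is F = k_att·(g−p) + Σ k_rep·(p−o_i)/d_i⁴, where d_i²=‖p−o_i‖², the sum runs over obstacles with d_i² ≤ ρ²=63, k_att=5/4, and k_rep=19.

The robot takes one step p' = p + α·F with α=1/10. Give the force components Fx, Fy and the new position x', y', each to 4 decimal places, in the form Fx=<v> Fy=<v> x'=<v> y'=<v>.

Fx=-7.4865 Fy=-3.7027 x'=-4.7486 y'=9.6297

F_att = 5/4·(g−p) = 5/4·(-6,-3) = (-7.5000,-3.7500)
o1: d²=53 ≤ ρ²=63; F_rep = 19·(2,7)/53² = (0.0135,0.0473)
o2: d²=245 > ρ²=63 → inactive
F = F_att + ΣF_rep = (-7.4865,-3.7027)
p' = p + 1/10·F = (-4.7486,9.6297)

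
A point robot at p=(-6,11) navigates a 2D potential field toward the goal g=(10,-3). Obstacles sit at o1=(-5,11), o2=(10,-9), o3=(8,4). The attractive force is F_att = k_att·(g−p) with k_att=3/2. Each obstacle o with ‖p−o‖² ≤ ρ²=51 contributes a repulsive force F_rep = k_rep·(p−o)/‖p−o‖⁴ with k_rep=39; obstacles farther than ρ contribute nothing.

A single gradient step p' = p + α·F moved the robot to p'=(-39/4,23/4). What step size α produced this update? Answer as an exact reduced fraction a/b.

F_att = 3/2·(g−p) = 3/2·(16,-14) = (24.0000,-21.0000)
o1: d²=1 ≤ ρ²=51; F_rep = 39·(-1,0)/1² = (-39.0000,0.0000)
o2: d²=656 > ρ²=51 → inactive
o3: d²=245 > ρ²=51 → inactive
F = F_att + ΣF_rep = (-15.0000,-21.0000)
Δp = p'−p = (-3.7500,-5.2500); α = Δx/Fx = (-15/4) / (-15) = 1/4
check: Δy/Fy = (-21/4) / (-21) = 1/4 ✓

α = 1/4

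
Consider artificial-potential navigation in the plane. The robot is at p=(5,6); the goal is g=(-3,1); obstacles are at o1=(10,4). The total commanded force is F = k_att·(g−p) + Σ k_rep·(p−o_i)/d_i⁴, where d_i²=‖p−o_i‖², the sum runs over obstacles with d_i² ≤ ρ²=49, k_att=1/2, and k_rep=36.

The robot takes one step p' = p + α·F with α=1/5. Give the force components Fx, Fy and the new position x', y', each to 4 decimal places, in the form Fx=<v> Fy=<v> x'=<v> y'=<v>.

F_att = 1/2·(g−p) = 1/2·(-8,-5) = (-4.0000,-2.5000)
o1: d²=29 ≤ ρ²=49; F_rep = 36·(-5,2)/29² = (-0.2140,0.0856)
F = F_att + ΣF_rep = (-4.2140,-2.4144)
p' = p + 1/5·F = (4.1572,5.5171)

Fx=-4.2140 Fy=-2.4144 x'=4.1572 y'=5.5171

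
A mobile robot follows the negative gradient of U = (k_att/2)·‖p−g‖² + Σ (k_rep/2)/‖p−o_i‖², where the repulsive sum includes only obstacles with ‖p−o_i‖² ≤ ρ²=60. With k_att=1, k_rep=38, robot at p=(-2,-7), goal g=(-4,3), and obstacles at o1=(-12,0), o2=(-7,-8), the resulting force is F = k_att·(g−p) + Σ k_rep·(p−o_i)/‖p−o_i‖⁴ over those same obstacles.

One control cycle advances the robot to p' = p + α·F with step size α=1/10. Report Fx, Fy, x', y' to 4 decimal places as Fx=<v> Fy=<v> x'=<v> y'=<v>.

F_att = 1·(g−p) = 1·(-2,10) = (-2.0000,10.0000)
o1: d²=149 > ρ²=60 → inactive
o2: d²=26 ≤ ρ²=60; F_rep = 38·(5,1)/26² = (0.2811,0.0562)
F = F_att + ΣF_rep = (-1.7189,10.0562)
p' = p + 1/10·F = (-2.1719,-5.9944)

Fx=-1.7189 Fy=10.0562 x'=-2.1719 y'=-5.9944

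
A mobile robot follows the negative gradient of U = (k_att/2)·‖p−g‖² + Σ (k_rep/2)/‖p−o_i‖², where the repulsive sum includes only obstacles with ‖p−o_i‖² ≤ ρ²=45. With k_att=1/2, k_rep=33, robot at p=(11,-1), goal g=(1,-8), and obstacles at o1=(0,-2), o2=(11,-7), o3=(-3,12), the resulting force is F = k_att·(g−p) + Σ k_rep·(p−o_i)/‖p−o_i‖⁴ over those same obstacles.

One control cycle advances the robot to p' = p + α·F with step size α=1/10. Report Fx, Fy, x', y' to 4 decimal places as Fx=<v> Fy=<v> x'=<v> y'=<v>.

F_att = 1/2·(g−p) = 1/2·(-10,-7) = (-5.0000,-3.5000)
o1: d²=122 > ρ²=45 → inactive
o2: d²=36 ≤ ρ²=45; F_rep = 33·(0,6)/36² = (0.0000,0.1528)
o3: d²=365 > ρ²=45 → inactive
F = F_att + ΣF_rep = (-5.0000,-3.3472)
p' = p + 1/10·F = (10.5000,-1.3347)

Fx=-5.0000 Fy=-3.3472 x'=10.5000 y'=-1.3347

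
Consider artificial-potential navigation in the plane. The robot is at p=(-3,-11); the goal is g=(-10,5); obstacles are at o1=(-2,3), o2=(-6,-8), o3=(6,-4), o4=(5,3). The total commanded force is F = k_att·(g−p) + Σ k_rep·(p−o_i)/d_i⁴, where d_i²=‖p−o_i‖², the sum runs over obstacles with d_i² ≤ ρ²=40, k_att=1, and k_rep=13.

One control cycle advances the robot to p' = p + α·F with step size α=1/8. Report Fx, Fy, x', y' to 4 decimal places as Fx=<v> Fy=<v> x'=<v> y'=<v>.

Fx=-6.8796 Fy=15.8796 x'=-3.8600 y'=-9.0150

F_att = 1·(g−p) = 1·(-7,16) = (-7.0000,16.0000)
o1: d²=197 > ρ²=40 → inactive
o2: d²=18 ≤ ρ²=40; F_rep = 13·(3,-3)/18² = (0.1204,-0.1204)
o3: d²=130 > ρ²=40 → inactive
o4: d²=260 > ρ²=40 → inactive
F = F_att + ΣF_rep = (-6.8796,15.8796)
p' = p + 1/8·F = (-3.8600,-9.0150)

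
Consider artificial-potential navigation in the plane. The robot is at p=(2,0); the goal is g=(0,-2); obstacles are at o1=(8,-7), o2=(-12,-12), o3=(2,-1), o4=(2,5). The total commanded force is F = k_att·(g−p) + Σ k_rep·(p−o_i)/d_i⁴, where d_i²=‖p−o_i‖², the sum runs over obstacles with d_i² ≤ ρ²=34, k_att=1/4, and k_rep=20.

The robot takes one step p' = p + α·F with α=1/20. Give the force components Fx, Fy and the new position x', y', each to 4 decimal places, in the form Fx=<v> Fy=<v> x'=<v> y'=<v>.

Fx=-0.5000 Fy=19.3400 x'=1.9750 y'=0.9670

F_att = 1/4·(g−p) = 1/4·(-2,-2) = (-0.5000,-0.5000)
o1: d²=85 > ρ²=34 → inactive
o2: d²=340 > ρ²=34 → inactive
o3: d²=1 ≤ ρ²=34; F_rep = 20·(0,1)/1² = (0.0000,20.0000)
o4: d²=25 ≤ ρ²=34; F_rep = 20·(0,-5)/25² = (0.0000,-0.1600)
F = F_att + ΣF_rep = (-0.5000,19.3400)
p' = p + 1/20·F = (1.9750,0.9670)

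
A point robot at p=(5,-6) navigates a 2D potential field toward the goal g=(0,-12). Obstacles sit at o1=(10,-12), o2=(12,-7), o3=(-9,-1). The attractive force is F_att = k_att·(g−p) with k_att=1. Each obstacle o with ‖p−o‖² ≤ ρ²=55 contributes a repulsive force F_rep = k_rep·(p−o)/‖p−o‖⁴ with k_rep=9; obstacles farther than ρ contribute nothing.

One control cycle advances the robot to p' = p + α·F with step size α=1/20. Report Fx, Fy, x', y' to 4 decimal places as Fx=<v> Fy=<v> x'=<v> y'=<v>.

F_att = 1·(g−p) = 1·(-5,-6) = (-5.0000,-6.0000)
o1: d²=61 > ρ²=55 → inactive
o2: d²=50 ≤ ρ²=55; F_rep = 9·(-7,1)/50² = (-0.0252,0.0036)
o3: d²=221 > ρ²=55 → inactive
F = F_att + ΣF_rep = (-5.0252,-5.9964)
p' = p + 1/20·F = (4.7487,-6.2998)

Fx=-5.0252 Fy=-5.9964 x'=4.7487 y'=-6.2998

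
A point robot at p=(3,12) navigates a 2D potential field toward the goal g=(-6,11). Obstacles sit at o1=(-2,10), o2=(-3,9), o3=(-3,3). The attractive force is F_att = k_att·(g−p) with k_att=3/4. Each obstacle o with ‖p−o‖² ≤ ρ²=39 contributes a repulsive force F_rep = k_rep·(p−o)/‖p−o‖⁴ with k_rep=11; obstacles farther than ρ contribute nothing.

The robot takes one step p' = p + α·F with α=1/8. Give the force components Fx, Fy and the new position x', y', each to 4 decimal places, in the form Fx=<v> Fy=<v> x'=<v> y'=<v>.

Fx=-6.6846 Fy=-0.7238 x'=2.1644 y'=11.9095

F_att = 3/4·(g−p) = 3/4·(-9,-1) = (-6.7500,-0.7500)
o1: d²=29 ≤ ρ²=39; F_rep = 11·(5,2)/29² = (0.0654,0.0262)
o2: d²=45 > ρ²=39 → inactive
o3: d²=117 > ρ²=39 → inactive
F = F_att + ΣF_rep = (-6.6846,-0.7238)
p' = p + 1/8·F = (2.1644,11.9095)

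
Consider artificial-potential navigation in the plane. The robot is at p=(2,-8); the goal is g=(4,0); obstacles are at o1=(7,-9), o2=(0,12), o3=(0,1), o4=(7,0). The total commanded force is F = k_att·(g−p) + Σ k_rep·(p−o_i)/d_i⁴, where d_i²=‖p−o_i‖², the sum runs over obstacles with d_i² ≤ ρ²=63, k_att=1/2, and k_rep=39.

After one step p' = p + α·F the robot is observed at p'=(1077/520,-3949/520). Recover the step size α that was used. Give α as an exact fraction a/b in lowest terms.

F_att = 1/2·(g−p) = 1/2·(2,8) = (1.0000,4.0000)
o1: d²=26 ≤ ρ²=63; F_rep = 39·(-5,1)/26² = (-0.2885,0.0577)
o2: d²=404 > ρ²=63 → inactive
o3: d²=85 > ρ²=63 → inactive
o4: d²=89 > ρ²=63 → inactive
F = F_att + ΣF_rep = (0.7115,4.0577)
Δp = p'−p = (0.0712,0.4058); α = Δx/Fx = (37/520) / (37/52) = 1/10
check: Δy/Fy = (211/520) / (211/52) = 1/10 ✓

α = 1/10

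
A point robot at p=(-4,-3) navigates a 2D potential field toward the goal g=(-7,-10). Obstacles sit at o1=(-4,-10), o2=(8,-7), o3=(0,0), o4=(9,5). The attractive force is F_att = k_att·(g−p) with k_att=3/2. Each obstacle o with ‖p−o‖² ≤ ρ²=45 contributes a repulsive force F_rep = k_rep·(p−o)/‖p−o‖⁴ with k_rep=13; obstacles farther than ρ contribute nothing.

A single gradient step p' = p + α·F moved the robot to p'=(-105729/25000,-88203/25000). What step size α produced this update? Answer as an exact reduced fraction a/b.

F_att = 3/2·(g−p) = 3/2·(-3,-7) = (-4.5000,-10.5000)
o1: d²=49 > ρ²=45 → inactive
o2: d²=160 > ρ²=45 → inactive
o3: d²=25 ≤ ρ²=45; F_rep = 13·(-4,-3)/25² = (-0.0832,-0.0624)
o4: d²=233 > ρ²=45 → inactive
F = F_att + ΣF_rep = (-4.5832,-10.5624)
Δp = p'−p = (-0.2292,-0.5281); α = Δx/Fx = (-5729/25000) / (-5729/1250) = 1/20
check: Δy/Fy = (-13203/25000) / (-13203/1250) = 1/20 ✓

α = 1/20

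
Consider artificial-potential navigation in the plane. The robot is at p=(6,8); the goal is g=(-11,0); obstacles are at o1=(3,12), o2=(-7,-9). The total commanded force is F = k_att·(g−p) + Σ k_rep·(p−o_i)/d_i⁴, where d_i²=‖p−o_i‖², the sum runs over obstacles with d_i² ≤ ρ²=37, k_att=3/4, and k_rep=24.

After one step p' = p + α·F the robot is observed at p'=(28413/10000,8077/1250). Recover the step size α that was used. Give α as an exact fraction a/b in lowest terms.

α = 1/4

F_att = 3/4·(g−p) = 3/4·(-17,-8) = (-12.7500,-6.0000)
o1: d²=25 ≤ ρ²=37; F_rep = 24·(3,-4)/25² = (0.1152,-0.1536)
o2: d²=458 > ρ²=37 → inactive
F = F_att + ΣF_rep = (-12.6348,-6.1536)
Δp = p'−p = (-3.1587,-1.5384); α = Δx/Fx = (-31587/10000) / (-31587/2500) = 1/4
check: Δy/Fy = (-1923/1250) / (-3846/625) = 1/4 ✓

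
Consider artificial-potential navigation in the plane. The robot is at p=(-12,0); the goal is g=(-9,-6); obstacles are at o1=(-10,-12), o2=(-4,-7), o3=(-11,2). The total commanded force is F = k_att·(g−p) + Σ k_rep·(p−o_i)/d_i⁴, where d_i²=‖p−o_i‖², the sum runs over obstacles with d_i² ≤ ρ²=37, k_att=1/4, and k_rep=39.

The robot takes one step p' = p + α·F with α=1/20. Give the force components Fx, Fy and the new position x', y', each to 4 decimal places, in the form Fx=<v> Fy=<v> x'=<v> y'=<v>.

Fx=-0.8100 Fy=-4.6200 x'=-12.0405 y'=-0.2310

F_att = 1/4·(g−p) = 1/4·(3,-6) = (0.7500,-1.5000)
o1: d²=148 > ρ²=37 → inactive
o2: d²=113 > ρ²=37 → inactive
o3: d²=5 ≤ ρ²=37; F_rep = 39·(-1,-2)/5² = (-1.5600,-3.1200)
F = F_att + ΣF_rep = (-0.8100,-4.6200)
p' = p + 1/20·F = (-12.0405,-0.2310)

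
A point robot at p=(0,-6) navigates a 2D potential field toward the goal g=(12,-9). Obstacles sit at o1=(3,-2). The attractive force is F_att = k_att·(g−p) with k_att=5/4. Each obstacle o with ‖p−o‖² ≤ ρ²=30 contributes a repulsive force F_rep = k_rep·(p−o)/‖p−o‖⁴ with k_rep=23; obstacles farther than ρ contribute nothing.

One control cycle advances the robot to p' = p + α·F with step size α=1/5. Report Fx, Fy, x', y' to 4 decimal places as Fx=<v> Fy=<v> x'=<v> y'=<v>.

F_att = 5/4·(g−p) = 5/4·(12,-3) = (15.0000,-3.7500)
o1: d²=25 ≤ ρ²=30; F_rep = 23·(-3,-4)/25² = (-0.1104,-0.1472)
F = F_att + ΣF_rep = (14.8896,-3.8972)
p' = p + 1/5·F = (2.9779,-6.7794)

Fx=14.8896 Fy=-3.8972 x'=2.9779 y'=-6.7794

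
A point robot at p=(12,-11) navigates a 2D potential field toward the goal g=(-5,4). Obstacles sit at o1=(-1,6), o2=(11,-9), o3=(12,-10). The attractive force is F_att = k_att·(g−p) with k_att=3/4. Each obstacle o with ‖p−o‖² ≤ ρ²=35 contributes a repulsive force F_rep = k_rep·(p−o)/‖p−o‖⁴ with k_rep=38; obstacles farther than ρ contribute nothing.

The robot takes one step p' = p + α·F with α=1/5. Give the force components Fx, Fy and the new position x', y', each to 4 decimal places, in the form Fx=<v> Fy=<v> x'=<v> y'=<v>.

F_att = 3/4·(g−p) = 3/4·(-17,15) = (-12.7500,11.2500)
o1: d²=458 > ρ²=35 → inactive
o2: d²=5 ≤ ρ²=35; F_rep = 38·(1,-2)/5² = (1.5200,-3.0400)
o3: d²=1 ≤ ρ²=35; F_rep = 38·(0,-1)/1² = (0.0000,-38.0000)
F = F_att + ΣF_rep = (-11.2300,-29.7900)
p' = p + 1/5·F = (9.7540,-16.9580)

Fx=-11.2300 Fy=-29.7900 x'=9.7540 y'=-16.9580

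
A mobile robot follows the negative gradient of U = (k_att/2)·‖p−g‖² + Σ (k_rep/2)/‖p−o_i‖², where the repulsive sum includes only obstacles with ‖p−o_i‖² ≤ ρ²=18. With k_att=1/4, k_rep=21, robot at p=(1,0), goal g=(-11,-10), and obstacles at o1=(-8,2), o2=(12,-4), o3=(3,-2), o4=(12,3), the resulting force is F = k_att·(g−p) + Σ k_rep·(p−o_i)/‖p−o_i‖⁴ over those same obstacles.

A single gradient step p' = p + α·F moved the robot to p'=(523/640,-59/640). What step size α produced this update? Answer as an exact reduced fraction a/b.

F_att = 1/4·(g−p) = 1/4·(-12,-10) = (-3.0000,-2.5000)
o1: d²=85 > ρ²=18 → inactive
o2: d²=137 > ρ²=18 → inactive
o3: d²=8 ≤ ρ²=18; F_rep = 21·(-2,2)/8² = (-0.6562,0.6562)
o4: d²=130 > ρ²=18 → inactive
F = F_att + ΣF_rep = (-3.6562,-1.8438)
Δp = p'−p = (-0.1828,-0.0922); α = Δx/Fx = (-117/640) / (-117/32) = 1/20
check: Δy/Fy = (-59/640) / (-59/32) = 1/20 ✓

α = 1/20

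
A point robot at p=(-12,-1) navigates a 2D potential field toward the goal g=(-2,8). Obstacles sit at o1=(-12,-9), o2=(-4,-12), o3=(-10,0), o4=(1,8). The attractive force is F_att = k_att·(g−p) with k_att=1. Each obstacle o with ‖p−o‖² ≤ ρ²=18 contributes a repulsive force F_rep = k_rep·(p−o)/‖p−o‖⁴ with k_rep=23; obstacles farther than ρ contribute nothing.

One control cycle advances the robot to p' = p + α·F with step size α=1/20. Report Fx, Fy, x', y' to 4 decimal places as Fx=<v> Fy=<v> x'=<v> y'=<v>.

F_att = 1·(g−p) = 1·(10,9) = (10.0000,9.0000)
o1: d²=64 > ρ²=18 → inactive
o2: d²=185 > ρ²=18 → inactive
o3: d²=5 ≤ ρ²=18; F_rep = 23·(-2,-1)/5² = (-1.8400,-0.9200)
o4: d²=250 > ρ²=18 → inactive
F = F_att + ΣF_rep = (8.1600,8.0800)
p' = p + 1/20·F = (-11.5920,-0.5960)

Fx=8.1600 Fy=8.0800 x'=-11.5920 y'=-0.5960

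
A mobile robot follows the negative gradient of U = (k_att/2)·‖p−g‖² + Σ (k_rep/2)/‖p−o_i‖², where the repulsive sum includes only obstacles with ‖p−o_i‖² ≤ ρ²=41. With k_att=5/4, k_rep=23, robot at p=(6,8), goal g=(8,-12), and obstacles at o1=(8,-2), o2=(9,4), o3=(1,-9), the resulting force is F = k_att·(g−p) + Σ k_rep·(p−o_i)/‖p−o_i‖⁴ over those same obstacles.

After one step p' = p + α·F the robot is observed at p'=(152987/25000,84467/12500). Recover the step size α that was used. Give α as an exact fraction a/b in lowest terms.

α = 1/20

F_att = 5/4·(g−p) = 5/4·(2,-20) = (2.5000,-25.0000)
o1: d²=104 > ρ²=41 → inactive
o2: d²=25 ≤ ρ²=41; F_rep = 23·(-3,4)/25² = (-0.1104,0.1472)
o3: d²=314 > ρ²=41 → inactive
F = F_att + ΣF_rep = (2.3896,-24.8528)
Δp = p'−p = (0.1195,-1.2426); α = Δx/Fx = (2987/25000) / (2987/1250) = 1/20
check: Δy/Fy = (-15533/12500) / (-15533/625) = 1/20 ✓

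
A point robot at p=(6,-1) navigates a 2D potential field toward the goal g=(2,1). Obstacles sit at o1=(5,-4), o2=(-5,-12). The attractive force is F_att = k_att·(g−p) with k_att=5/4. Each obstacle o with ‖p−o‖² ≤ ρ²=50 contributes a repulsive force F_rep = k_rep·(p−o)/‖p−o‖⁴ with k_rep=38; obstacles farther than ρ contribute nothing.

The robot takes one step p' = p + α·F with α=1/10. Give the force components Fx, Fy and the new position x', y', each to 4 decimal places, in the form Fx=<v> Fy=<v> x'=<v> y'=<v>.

Fx=-4.6200 Fy=3.6400 x'=5.5380 y'=-0.6360

F_att = 5/4·(g−p) = 5/4·(-4,2) = (-5.0000,2.5000)
o1: d²=10 ≤ ρ²=50; F_rep = 38·(1,3)/10² = (0.3800,1.1400)
o2: d²=242 > ρ²=50 → inactive
F = F_att + ΣF_rep = (-4.6200,3.6400)
p' = p + 1/10·F = (5.5380,-0.6360)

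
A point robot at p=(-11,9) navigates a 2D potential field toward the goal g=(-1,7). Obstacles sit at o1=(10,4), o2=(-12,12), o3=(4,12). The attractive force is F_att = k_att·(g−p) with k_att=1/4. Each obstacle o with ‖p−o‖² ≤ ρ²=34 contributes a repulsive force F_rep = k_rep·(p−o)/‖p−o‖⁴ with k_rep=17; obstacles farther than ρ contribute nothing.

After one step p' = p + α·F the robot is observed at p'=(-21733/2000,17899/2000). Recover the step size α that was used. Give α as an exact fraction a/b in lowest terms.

α = 1/20

F_att = 1/4·(g−p) = 1/4·(10,-2) = (2.5000,-0.5000)
o1: d²=466 > ρ²=34 → inactive
o2: d²=10 ≤ ρ²=34; F_rep = 17·(1,-3)/10² = (0.1700,-0.5100)
o3: d²=234 > ρ²=34 → inactive
F = F_att + ΣF_rep = (2.6700,-1.0100)
Δp = p'−p = (0.1335,-0.0505); α = Δx/Fx = (267/2000) / (267/100) = 1/20
check: Δy/Fy = (-101/2000) / (-101/100) = 1/20 ✓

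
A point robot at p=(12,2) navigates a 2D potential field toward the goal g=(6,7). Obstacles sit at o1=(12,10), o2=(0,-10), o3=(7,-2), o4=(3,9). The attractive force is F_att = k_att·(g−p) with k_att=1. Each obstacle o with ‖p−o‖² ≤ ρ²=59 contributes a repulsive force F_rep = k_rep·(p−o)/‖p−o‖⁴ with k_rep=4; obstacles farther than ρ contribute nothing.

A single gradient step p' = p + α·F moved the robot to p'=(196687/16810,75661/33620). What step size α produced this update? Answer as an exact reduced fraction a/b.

F_att = 1·(g−p) = 1·(-6,5) = (-6.0000,5.0000)
o1: d²=64 > ρ²=59 → inactive
o2: d²=288 > ρ²=59 → inactive
o3: d²=41 ≤ ρ²=59; F_rep = 4·(5,4)/41² = (0.0119,0.0095)
o4: d²=130 > ρ²=59 → inactive
F = F_att + ΣF_rep = (-5.9881,5.0095)
Δp = p'−p = (-0.2994,0.2505); α = Δx/Fx = (-5033/16810) / (-10066/1681) = 1/20
check: Δy/Fy = (8421/33620) / (8421/1681) = 1/20 ✓

α = 1/20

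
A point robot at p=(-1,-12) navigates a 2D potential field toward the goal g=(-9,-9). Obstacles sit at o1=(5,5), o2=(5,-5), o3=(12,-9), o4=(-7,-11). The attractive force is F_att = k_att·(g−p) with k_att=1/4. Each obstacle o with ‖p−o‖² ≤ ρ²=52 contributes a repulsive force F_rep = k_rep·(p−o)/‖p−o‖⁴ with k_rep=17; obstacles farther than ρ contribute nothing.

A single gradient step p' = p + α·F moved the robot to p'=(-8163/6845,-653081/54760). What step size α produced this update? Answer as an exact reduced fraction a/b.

F_att = 1/4·(g−p) = 1/4·(-8,3) = (-2.0000,0.7500)
o1: d²=325 > ρ²=52 → inactive
o2: d²=85 > ρ²=52 → inactive
o3: d²=178 > ρ²=52 → inactive
o4: d²=37 ≤ ρ²=52; F_rep = 17·(6,-1)/37² = (0.0745,-0.0124)
F = F_att + ΣF_rep = (-1.9255,0.7376)
Δp = p'−p = (-0.1925,0.0738); α = Δx/Fx = (-1318/6845) / (-2636/1369) = 1/10
check: Δy/Fy = (4039/54760) / (4039/5476) = 1/10 ✓

α = 1/10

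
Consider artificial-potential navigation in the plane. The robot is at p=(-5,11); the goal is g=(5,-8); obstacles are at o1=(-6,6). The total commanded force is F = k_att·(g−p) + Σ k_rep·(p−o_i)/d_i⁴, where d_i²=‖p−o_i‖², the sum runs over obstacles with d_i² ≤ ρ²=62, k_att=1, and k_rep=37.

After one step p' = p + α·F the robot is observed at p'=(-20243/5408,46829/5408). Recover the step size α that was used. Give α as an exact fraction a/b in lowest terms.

α = 1/8

F_att = 1·(g−p) = 1·(10,-19) = (10.0000,-19.0000)
o1: d²=26 ≤ ρ²=62; F_rep = 37·(1,5)/26² = (0.0547,0.2737)
F = F_att + ΣF_rep = (10.0547,-18.7263)
Δp = p'−p = (1.2568,-2.3408); α = Δx/Fx = (6797/5408) / (6797/676) = 1/8
check: Δy/Fy = (-12659/5408) / (-12659/676) = 1/8 ✓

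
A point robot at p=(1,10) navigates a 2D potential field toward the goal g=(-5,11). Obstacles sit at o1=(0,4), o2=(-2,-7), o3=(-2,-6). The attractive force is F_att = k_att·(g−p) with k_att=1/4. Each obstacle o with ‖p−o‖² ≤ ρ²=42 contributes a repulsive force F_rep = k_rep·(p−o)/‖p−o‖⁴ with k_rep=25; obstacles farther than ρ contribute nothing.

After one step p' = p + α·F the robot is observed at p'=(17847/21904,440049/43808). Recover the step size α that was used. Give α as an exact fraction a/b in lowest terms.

α = 1/8

F_att = 1/4·(g−p) = 1/4·(-6,1) = (-1.5000,0.2500)
o1: d²=37 ≤ ρ²=42; F_rep = 25·(1,6)/37² = (0.0183,0.1096)
o2: d²=298 > ρ²=42 → inactive
o3: d²=265 > ρ²=42 → inactive
F = F_att + ΣF_rep = (-1.4817,0.3596)
Δp = p'−p = (-0.1852,0.0449); α = Δx/Fx = (-4057/21904) / (-4057/2738) = 1/8
check: Δy/Fy = (1969/43808) / (1969/5476) = 1/8 ✓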